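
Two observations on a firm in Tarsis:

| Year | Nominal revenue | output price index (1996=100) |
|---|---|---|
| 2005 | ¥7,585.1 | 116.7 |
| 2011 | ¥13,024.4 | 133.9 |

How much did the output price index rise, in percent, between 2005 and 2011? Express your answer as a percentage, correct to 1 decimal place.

14.7%

Price-level change = 133.9 / 116.7 − 1 = 0.1474.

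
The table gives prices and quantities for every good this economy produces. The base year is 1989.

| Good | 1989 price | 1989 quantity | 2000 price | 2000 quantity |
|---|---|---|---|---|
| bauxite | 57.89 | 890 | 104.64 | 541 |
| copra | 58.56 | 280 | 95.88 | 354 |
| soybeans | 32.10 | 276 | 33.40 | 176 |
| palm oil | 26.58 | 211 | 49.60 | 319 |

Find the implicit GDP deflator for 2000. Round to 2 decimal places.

Nominal GDP 2000 = 104.64·541 + 95.88·354 + 33.40·176 + 49.60·319 = 112252.56.
Real GDP 2000 (at 1989 prices) = 57.89·541 + 58.56·354 + 32.10·176 + 26.58·319 = 66177.35.
Deflator = Nominal/Real × 100 = 112252.56/66177.35 × 100 = 169.624.

169.62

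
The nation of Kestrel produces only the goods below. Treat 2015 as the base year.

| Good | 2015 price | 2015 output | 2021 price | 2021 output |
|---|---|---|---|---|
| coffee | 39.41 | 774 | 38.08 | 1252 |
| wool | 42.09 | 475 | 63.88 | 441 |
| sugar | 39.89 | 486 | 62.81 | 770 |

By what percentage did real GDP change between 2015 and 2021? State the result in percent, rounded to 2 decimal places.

41.12%

Real GDP 2015 = Nominal GDP 2015 = 39.41·774 + 42.09·475 + 39.89·486 = 69882.63.
Real GDP 2021 (at 2015 prices) = 39.41·1252 + 42.09·441 + 39.89·770 = 98618.31.
Real growth = 98618.31/69882.63 − 1 = 0.4112.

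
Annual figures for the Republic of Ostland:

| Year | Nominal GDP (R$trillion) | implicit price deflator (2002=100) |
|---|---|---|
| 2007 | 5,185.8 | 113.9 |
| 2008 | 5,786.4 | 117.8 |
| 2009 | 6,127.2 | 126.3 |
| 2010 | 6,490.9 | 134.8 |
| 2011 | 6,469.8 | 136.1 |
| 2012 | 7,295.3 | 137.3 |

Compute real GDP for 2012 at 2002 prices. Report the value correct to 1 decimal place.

R$5,313.4 trillion

Real GDP 2012 = 7295.3 / 1.373 = 5313.40.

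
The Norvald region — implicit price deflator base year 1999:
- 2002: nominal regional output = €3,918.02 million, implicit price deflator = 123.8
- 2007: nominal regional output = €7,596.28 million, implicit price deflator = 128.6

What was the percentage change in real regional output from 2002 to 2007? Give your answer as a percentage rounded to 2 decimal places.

Real regional output 2002 = 3918.02 / 1.238 = 3164.80.
Real regional output 2007 = 7596.28 / 1.286 = 5906.91.
Real growth = 5906.91 / 3164.80 − 1 = 0.8664.

86.64%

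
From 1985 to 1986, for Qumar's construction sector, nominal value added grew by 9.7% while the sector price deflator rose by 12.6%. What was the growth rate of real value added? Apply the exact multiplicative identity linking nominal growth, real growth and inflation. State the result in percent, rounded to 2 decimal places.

(1 + g_nom) = (1 + g_real)(1 + π), so g_real = 1.0970 / 1.1260 − 1 = -0.02575.

-2.58%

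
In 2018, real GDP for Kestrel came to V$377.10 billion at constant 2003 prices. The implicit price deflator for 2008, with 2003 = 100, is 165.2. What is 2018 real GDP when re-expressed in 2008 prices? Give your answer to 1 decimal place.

Real GDP in 2008 prices = Real GDP in 2003 prices × (P_2008/P_2003) = 377.10 × 1.652 = 622.97.

V$623.0 billion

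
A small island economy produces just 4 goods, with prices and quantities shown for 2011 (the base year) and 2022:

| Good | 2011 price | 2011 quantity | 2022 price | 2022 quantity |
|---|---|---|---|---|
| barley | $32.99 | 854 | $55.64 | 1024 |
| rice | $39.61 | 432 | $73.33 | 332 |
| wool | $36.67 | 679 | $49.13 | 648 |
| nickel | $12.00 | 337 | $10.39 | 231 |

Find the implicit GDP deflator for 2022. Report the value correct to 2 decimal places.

Nominal GDP 2022 = 55.64·1024 + 73.33·332 + 49.13·648 + 10.39·231 = 115557.25.
Real GDP 2022 (at 2011 prices) = 32.99·1024 + 39.61·332 + 36.67·648 + 12.00·231 = 73466.44.
Deflator = Nominal/Real × 100 = 115557.25/73466.44 × 100 = 157.293.

157.29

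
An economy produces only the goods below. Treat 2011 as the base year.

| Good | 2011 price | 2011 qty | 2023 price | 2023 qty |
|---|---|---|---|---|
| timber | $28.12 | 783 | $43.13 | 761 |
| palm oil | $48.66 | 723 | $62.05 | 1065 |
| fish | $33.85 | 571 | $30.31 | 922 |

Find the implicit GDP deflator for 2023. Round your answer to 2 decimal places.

Nominal GDP 2023 = 43.13·761 + 62.05·1065 + 30.31·922 = 126851.00.
Real GDP 2023 (at 2011 prices) = 28.12·761 + 48.66·1065 + 33.85·922 = 104431.92.
Deflator = Nominal/Real × 100 = 126851.00/104431.92 × 100 = 121.468.

121.47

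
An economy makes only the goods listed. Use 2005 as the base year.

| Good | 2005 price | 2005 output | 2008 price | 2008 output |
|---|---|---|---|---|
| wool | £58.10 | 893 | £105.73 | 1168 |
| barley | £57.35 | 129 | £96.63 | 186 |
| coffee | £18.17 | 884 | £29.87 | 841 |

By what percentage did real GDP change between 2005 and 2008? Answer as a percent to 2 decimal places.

24.51%

Real GDP 2005 = Nominal GDP 2005 = 58.10·893 + 57.35·129 + 18.17·884 = 75343.73.
Real GDP 2008 (at 2005 prices) = 58.10·1168 + 57.35·186 + 18.17·841 = 93808.87.
Real growth = 93808.87/75343.73 − 1 = 0.2451.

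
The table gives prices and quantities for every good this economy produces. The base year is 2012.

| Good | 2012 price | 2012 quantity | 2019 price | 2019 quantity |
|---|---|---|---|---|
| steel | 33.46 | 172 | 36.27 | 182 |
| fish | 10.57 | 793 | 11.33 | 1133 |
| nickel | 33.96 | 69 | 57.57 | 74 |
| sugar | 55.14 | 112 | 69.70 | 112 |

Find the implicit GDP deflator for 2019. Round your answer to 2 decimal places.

Nominal GDP 2019 = 36.27·182 + 11.33·1133 + 57.57·74 + 69.70·112 = 31504.61.
Real GDP 2019 (at 2012 prices) = 33.46·182 + 10.57·1133 + 33.96·74 + 55.14·112 = 26754.25.
Deflator = Nominal/Real × 100 = 31504.61/26754.25 × 100 = 117.756.

117.76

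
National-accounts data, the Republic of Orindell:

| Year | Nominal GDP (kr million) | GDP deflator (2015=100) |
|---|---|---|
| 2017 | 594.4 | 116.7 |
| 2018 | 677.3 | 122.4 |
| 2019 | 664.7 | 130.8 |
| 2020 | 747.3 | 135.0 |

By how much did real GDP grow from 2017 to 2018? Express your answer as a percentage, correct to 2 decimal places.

Real GDP 2017 = 594.4/1.167 = 509.34.
Real GDP 2018 = 677.3/1.224 = 553.35.
Change = 553.35/509.34 − 1 = 0.0864.

8.64%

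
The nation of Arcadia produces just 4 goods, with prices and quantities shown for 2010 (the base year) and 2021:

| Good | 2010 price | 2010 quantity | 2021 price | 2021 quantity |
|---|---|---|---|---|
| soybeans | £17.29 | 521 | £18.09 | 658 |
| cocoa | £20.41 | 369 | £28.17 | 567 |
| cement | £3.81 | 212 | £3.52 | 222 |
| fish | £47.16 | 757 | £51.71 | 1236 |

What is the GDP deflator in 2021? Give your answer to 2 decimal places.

112.77

Nominal GDP 2021 = 18.09·658 + 28.17·567 + 3.52·222 + 51.71·1236 = 92570.61.
Real GDP 2021 (at 2010 prices) = 17.29·658 + 20.41·567 + 3.81·222 + 47.16·1236 = 82084.87.
Deflator = Nominal/Real × 100 = 92570.61/82084.87 × 100 = 112.774.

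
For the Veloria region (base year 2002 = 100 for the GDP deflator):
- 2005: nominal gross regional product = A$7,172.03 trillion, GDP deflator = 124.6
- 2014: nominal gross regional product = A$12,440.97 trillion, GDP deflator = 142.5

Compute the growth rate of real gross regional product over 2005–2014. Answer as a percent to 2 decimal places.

Real gross regional product 2005 = 7172.03 / 1.246 = 5756.04.
Real gross regional product 2014 = 12440.97 / 1.425 = 8730.51.
Real growth = 8730.51 / 5756.04 − 1 = 0.5168.

51.68%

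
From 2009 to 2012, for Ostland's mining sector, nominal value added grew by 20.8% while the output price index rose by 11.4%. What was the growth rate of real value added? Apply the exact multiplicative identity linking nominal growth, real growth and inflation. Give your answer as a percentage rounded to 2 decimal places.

8.44%

(1 + g_nom) = (1 + g_real)(1 + π), so g_real = 1.2080 / 1.1140 − 1 = 0.08438.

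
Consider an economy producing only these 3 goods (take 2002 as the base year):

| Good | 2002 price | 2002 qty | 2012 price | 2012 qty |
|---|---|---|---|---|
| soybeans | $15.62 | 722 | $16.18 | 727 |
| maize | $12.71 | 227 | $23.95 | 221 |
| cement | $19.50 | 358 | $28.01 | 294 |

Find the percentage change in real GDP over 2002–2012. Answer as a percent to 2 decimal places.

-5.89%

Real GDP 2002 = Nominal GDP 2002 = 15.62·722 + 12.71·227 + 19.50·358 = 21143.81.
Real GDP 2012 (at 2002 prices) = 15.62·727 + 12.71·221 + 19.50·294 = 19897.65.
Real growth = 19897.65/21143.81 − 1 = -0.0589.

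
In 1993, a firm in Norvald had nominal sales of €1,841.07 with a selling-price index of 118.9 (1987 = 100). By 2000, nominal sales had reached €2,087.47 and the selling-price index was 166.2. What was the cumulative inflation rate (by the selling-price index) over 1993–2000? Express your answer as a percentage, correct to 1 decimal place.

Price-level change = 166.2 / 118.9 − 1 = 0.3978.

39.8%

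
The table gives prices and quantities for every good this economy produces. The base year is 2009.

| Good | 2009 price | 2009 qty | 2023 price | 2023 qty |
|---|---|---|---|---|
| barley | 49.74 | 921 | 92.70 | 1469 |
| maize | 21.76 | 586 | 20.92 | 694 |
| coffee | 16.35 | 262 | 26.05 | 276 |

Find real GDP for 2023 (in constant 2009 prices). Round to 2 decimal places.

92682.10

Real GDP 2023 = Σ (p_2009 × q_2023) = 49.74·1469 + 21.76·694 + 16.35·276 = 92682.10.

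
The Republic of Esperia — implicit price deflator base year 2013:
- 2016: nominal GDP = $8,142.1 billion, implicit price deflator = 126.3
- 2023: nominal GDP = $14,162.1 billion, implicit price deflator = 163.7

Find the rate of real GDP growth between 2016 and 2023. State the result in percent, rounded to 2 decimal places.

Deflate each year: 2016 → 8142.1/1.263 = 6446.63; 2023 → 14162.1/1.637 = 8651.25.
So real GDP changed by 8651.25/6446.63 − 1 = 0.3420, i.e. 34.20%.

34.20%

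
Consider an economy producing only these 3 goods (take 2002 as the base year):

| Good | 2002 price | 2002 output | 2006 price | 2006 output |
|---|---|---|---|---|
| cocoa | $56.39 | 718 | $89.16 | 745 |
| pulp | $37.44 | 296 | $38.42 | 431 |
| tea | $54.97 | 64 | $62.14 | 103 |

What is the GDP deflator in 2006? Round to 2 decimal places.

140.08

Nominal GDP 2006 = 89.16·745 + 38.42·431 + 62.14·103 = 89383.64.
Real GDP 2006 (at 2002 prices) = 56.39·745 + 37.44·431 + 54.97·103 = 63809.10.
Deflator = Nominal/Real × 100 = 89383.64/63809.10 × 100 = 140.080.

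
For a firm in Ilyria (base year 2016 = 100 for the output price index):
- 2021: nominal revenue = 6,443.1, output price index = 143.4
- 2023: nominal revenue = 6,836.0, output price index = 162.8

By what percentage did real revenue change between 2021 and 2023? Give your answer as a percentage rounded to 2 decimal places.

-6.55%

Deflate each year: 2021 → 6443.1/1.434 = 4493.10; 2023 → 6836.0/1.628 = 4199.02.
So real revenue changed by 4199.02/4493.10 − 1 = -0.0655, i.e. -6.55%.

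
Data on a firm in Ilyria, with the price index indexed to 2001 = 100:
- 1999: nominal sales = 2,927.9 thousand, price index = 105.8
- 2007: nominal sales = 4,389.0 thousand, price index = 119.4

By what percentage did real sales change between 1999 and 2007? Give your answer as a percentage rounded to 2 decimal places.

32.83%

Deflate each year: 1999 → 2927.9/1.058 = 2767.39; 2007 → 4389.0/1.194 = 3675.88.
So real sales changed by 3675.88/2767.39 − 1 = 0.3283, i.e. 32.83%.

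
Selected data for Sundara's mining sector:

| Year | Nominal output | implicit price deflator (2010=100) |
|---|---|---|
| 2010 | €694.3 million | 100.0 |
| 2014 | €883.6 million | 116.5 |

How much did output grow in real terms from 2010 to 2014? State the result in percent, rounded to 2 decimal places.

Deflate each year: 2010 → 694.3/1.000 = 694.30; 2014 → 883.6/1.165 = 758.45.
So real output changed by 758.45/694.30 − 1 = 0.0924, i.e. 9.24%.

9.24%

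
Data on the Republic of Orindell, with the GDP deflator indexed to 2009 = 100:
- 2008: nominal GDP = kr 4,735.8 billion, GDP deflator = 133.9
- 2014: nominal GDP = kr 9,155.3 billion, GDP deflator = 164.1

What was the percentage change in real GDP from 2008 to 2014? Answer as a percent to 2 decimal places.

Deflate each year: 2008 → 4735.8/1.339 = 3536.82; 2014 → 9155.3/1.641 = 5579.10.
So real GDP changed by 5579.10/3536.82 − 1 = 0.5774, i.e. 57.74%.

57.74%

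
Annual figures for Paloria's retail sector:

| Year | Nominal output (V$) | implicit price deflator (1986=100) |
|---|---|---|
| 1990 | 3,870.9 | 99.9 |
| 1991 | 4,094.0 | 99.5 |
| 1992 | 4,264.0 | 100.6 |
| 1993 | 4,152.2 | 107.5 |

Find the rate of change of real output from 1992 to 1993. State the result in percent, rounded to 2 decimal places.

-8.87%

Real output 1992 = 4264.0/1.006 = 4238.57.
Real output 1993 = 4152.2/1.075 = 3862.51.
Change = 3862.51/4238.57 − 1 = -0.0887.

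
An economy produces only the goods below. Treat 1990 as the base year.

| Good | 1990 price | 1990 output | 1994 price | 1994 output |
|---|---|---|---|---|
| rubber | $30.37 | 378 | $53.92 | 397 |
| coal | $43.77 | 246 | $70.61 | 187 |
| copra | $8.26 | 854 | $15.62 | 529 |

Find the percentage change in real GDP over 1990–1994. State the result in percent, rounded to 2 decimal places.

Real GDP 1990 = Nominal GDP 1990 = 30.37·378 + 43.77·246 + 8.26·854 = 29301.32.
Real GDP 1994 (at 1990 prices) = 30.37·397 + 43.77·187 + 8.26·529 = 24611.42.
Real growth = 24611.42/29301.32 − 1 = -0.1601.

-16.01%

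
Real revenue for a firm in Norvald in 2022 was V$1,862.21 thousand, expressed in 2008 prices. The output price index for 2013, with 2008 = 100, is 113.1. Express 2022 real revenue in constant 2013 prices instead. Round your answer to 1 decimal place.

V$2,106.2 thousand

Real revenue in 2013 prices = Real revenue in 2008 prices × (P_2013/P_2008) = 1862.21 × 1.131 = 2106.16.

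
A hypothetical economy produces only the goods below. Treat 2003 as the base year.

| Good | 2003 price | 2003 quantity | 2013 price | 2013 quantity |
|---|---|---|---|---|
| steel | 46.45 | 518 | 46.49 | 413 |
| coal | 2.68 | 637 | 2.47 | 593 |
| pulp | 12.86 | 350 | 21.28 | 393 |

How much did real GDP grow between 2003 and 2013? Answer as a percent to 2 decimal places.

Real GDP 2003 = Nominal GDP 2003 = 46.45·518 + 2.68·637 + 12.86·350 = 30269.26.
Real GDP 2013 (at 2003 prices) = 46.45·413 + 2.68·593 + 12.86·393 = 25827.07.
Real growth = 25827.07/30269.26 − 1 = -0.1468.

-14.68%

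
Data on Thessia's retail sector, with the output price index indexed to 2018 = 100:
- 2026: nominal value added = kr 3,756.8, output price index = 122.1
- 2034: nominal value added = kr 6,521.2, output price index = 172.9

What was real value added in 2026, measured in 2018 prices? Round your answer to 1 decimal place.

kr 3,076.8

Real value added = Nominal / (output price index/100) = 3756.8 / 1.221 = 3076.82.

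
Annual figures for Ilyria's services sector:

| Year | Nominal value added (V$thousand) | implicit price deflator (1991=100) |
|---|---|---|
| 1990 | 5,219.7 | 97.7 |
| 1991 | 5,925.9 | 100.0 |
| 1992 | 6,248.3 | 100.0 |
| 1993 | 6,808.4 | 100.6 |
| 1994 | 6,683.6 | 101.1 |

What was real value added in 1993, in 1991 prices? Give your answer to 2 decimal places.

V$6,767.79 thousand

Real value added 1993 = 6808.4 / 1.006 = 6767.79.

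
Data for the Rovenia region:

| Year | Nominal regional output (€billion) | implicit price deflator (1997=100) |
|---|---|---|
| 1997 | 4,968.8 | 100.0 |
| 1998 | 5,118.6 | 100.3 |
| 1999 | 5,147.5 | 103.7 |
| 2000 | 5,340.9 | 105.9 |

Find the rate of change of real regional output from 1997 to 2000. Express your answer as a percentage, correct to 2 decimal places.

Real regional output 1997 = 4968.8/1.000 = 4968.80.
Real regional output 2000 = 5340.9/1.059 = 5043.34.
Change = 5043.34/4968.80 − 1 = 0.0150.

1.50%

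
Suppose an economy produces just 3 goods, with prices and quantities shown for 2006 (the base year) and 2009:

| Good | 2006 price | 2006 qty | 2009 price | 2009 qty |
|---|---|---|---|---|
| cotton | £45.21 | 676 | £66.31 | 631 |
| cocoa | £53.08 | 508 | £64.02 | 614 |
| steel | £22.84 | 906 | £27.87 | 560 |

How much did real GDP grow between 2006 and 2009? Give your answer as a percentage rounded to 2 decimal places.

Real GDP 2006 = Nominal GDP 2006 = 45.21·676 + 53.08·508 + 22.84·906 = 78219.64.
Real GDP 2009 (at 2006 prices) = 45.21·631 + 53.08·614 + 22.84·560 = 73909.03.
Real growth = 73909.03/78219.64 − 1 = -0.0551.

-5.51%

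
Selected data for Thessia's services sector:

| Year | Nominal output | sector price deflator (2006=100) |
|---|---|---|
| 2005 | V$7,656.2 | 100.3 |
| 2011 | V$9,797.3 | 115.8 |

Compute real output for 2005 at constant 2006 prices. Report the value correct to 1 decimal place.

Real output = Nominal / (sector price deflator/100) = 7656.2 / 1.003 = 7633.30.

V$7,633.3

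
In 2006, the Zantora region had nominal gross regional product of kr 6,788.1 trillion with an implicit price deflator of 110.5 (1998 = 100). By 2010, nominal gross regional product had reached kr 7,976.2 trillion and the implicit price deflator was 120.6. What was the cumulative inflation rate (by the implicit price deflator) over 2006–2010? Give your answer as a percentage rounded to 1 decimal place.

9.1%

Price-level change = 120.6 / 110.5 − 1 = 0.0914.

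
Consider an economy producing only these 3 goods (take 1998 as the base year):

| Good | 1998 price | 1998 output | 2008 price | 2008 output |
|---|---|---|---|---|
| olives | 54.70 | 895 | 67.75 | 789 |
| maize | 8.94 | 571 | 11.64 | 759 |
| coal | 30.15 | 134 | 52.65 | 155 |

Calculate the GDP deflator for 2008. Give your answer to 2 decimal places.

Nominal GDP 2008 = 67.75·789 + 11.64·759 + 52.65·155 = 70450.26.
Real GDP 2008 (at 1998 prices) = 54.70·789 + 8.94·759 + 30.15·155 = 54617.01.
Deflator = Nominal/Real × 100 = 70450.26/54617.01 × 100 = 128.990.

128.99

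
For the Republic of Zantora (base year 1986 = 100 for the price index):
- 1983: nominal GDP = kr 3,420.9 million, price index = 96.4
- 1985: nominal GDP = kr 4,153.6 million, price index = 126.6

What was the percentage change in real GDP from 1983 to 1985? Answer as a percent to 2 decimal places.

Real GDP 1983 = 3420.9 / 0.964 = 3548.65.
Real GDP 1985 = 4153.6 / 1.266 = 3280.88.
Real growth = 3280.88 / 3548.65 − 1 = -0.0755.

-7.55%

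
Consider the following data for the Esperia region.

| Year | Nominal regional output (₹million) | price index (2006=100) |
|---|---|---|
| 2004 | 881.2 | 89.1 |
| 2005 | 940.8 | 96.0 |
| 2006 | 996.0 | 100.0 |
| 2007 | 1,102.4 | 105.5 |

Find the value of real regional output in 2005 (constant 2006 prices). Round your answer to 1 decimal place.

Real regional output 2005 = 940.8 / 0.960 = 980.00.

₹980.0 million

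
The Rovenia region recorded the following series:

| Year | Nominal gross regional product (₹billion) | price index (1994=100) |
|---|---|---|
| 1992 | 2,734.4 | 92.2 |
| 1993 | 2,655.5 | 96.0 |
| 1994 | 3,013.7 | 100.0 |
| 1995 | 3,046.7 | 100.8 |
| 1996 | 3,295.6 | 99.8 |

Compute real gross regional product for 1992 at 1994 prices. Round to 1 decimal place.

Real gross regional product 1992 = 2734.4 / 0.922 = 2965.73.

₹2,965.7 billion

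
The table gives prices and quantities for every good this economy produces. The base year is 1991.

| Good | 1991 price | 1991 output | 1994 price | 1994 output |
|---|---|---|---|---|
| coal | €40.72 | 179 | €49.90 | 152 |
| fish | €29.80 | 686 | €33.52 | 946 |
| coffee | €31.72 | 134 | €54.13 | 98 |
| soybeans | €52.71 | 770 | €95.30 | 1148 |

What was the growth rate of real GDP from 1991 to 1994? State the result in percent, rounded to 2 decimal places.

Real GDP 1991 = Nominal GDP 1991 = 40.72·179 + 29.80·686 + 31.72·134 + 52.71·770 = 72568.86.
Real GDP 1994 (at 1991 prices) = 40.72·152 + 29.80·946 + 31.72·98 + 52.71·1148 = 97999.88.
Real growth = 97999.88/72568.86 − 1 = 0.3504.

35.04%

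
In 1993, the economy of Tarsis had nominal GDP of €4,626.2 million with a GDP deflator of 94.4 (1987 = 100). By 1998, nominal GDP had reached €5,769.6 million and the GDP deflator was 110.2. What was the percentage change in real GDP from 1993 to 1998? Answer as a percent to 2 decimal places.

Real GDP 1993 = 4626.2 / 0.944 = 4900.64.
Real GDP 1998 = 5769.6 / 1.102 = 5235.57.
Real growth = 5235.57 / 4900.64 − 1 = 0.0683.

6.83%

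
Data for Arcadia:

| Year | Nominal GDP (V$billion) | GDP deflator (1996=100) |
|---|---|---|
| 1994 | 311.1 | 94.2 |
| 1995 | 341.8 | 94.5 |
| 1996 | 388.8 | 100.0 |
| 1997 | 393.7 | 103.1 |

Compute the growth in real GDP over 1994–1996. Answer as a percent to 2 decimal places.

Real GDP 1994 = 311.1/0.942 = 330.25.
Real GDP 1996 = 388.8/1.000 = 388.80.
Change = 388.80/330.25 − 1 = 0.1773.

17.73%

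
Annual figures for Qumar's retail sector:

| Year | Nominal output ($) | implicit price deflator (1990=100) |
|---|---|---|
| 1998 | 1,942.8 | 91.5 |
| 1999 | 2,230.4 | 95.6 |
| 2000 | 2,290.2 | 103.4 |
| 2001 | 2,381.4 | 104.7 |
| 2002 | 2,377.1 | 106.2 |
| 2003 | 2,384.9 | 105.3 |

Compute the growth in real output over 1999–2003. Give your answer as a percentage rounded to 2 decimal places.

-2.92%

Real output 1999 = 2230.4/0.956 = 2333.05.
Real output 2003 = 2384.9/1.053 = 2264.86.
Change = 2264.86/2333.05 − 1 = -0.0292.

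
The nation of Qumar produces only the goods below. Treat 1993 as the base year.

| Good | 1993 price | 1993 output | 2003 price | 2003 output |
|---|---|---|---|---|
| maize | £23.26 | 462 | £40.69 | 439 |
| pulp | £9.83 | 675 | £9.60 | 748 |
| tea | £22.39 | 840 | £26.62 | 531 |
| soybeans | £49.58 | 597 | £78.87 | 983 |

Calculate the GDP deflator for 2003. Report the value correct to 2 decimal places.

149.26

Nominal GDP 2003 = 40.69·439 + 9.60·748 + 26.62·531 + 78.87·983 = 116708.14.
Real GDP 2003 (at 1993 prices) = 23.26·439 + 9.83·748 + 22.39·531 + 49.58·983 = 78190.21.
Deflator = Nominal/Real × 100 = 116708.14/78190.21 × 100 = 149.262.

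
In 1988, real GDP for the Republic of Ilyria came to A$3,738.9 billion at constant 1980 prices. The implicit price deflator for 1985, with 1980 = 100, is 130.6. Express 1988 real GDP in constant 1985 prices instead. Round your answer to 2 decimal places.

A$4,883.00 billion

Real GDP in 1985 prices = Real GDP in 1980 prices × (P_1985/P_1980) = 3738.9 × 1.306 = 4883.00.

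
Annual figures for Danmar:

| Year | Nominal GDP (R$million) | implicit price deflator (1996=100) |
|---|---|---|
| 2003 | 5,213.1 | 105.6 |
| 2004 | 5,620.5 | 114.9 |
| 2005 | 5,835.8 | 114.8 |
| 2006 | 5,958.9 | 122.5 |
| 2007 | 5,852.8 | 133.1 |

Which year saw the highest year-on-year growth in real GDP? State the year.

2005

2004: real = 5620.5/1.149 = 4891.64; growth vs 2003 (4936.65) = -0.91%.
2005: real = 5835.8/1.148 = 5083.45; growth vs 2004 (4891.64) = 3.92%.
2006: real = 5958.9/1.225 = 4864.41; growth vs 2005 (5083.45) = -4.31%.
2007: real = 5852.8/1.331 = 4397.30; growth vs 2006 (4864.41) = -9.60%.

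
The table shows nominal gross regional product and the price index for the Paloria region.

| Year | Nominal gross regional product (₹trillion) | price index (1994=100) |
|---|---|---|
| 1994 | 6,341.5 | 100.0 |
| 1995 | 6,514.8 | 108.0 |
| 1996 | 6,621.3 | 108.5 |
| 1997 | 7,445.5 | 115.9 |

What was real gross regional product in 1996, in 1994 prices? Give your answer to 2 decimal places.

Real gross regional product 1996 = 6621.3 / 1.085 = 6102.58.

₹6,102.58 trillion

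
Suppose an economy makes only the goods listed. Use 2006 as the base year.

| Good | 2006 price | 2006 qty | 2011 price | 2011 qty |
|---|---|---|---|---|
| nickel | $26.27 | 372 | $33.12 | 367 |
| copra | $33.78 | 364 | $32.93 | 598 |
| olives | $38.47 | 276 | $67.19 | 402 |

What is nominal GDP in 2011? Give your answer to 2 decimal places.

$58857.56

Nominal GDP 2011 = Σ (p_2011 × q_2011) = 33.12·367 + 32.93·598 + 67.19·402 = 58857.56.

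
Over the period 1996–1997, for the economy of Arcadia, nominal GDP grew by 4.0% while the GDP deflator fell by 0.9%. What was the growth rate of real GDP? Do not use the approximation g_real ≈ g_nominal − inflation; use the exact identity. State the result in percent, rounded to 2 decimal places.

(1 + g_nom) = (1 + g_real)(1 + π), so g_real = 1.0400 / 0.9910 − 1 = 0.04945.

4.94%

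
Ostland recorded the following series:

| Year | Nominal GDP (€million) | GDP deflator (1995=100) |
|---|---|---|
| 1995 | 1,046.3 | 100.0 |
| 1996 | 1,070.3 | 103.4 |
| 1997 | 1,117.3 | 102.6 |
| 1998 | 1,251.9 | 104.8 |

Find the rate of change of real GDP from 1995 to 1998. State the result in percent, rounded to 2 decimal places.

Real GDP 1995 = 1046.3/1.000 = 1046.30.
Real GDP 1998 = 1251.9/1.048 = 1194.56.
Change = 1194.56/1046.30 − 1 = 0.1417.

14.17%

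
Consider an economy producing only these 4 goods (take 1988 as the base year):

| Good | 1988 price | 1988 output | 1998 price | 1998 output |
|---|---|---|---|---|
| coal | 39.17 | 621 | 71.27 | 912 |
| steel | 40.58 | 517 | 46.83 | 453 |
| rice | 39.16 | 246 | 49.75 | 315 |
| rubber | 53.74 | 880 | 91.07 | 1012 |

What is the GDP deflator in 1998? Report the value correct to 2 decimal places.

160.60

Nominal GDP 1998 = 71.27·912 + 46.83·453 + 49.75·315 + 91.07·1012 = 194046.32.
Real GDP 1998 (at 1988 prices) = 39.17·912 + 40.58·453 + 39.16·315 + 53.74·1012 = 120826.06.
Deflator = Nominal/Real × 100 = 194046.32/120826.06 × 100 = 160.600.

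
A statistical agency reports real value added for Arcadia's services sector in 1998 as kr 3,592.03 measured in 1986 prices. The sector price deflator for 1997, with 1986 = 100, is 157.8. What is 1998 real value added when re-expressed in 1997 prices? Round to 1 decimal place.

Real value added in 1997 prices = Real value added in 1986 prices × (P_1997/P_1986) = 3592.03 × 1.578 = 5668.22.

kr 5,668.2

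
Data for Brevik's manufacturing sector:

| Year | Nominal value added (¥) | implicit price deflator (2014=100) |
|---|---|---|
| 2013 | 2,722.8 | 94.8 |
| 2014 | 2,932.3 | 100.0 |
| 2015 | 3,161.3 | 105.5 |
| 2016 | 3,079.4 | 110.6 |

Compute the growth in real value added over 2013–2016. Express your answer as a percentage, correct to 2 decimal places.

-3.06%

Real value added 2013 = 2722.8/0.948 = 2872.15.
Real value added 2016 = 3079.4/1.106 = 2784.27.
Change = 2784.27/2872.15 − 1 = -0.0306.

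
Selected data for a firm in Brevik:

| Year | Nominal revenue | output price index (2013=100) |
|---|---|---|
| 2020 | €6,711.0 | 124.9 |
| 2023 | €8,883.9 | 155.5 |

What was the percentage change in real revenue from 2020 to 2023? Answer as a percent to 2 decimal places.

Deflate each year: 2020 → 6711.0/1.249 = 5373.10; 2023 → 8883.9/1.555 = 5713.12.
So real revenue changed by 5713.12/5373.10 − 1 = 0.0633, i.e. 6.33%.

6.33%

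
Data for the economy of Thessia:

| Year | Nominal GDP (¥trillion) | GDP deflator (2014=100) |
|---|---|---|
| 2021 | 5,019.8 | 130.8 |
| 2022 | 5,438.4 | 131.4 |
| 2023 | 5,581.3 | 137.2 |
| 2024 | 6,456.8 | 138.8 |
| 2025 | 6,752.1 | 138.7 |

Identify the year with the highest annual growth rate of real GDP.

2022: real = 5438.4/1.314 = 4138.81; growth vs 2021 (3837.77) = 7.84%.
2023: real = 5581.3/1.372 = 4068.00; growth vs 2022 (4138.81) = -1.71%.
2024: real = 6456.8/1.388 = 4651.87; growth vs 2023 (4068.00) = 14.35%.
2025: real = 6752.1/1.387 = 4868.13; growth vs 2024 (4651.87) = 4.65%.

2024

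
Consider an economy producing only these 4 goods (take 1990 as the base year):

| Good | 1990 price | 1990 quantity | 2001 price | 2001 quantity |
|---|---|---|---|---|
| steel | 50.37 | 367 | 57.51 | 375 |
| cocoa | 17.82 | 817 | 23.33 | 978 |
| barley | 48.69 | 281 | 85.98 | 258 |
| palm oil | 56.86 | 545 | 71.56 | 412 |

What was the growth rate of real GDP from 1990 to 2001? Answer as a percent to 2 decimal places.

-6.96%

Real GDP 1990 = Nominal GDP 1990 = 50.37·367 + 17.82·817 + 48.69·281 + 56.86·545 = 77715.32.
Real GDP 2001 (at 1990 prices) = 50.37·375 + 17.82·978 + 48.69·258 + 56.86·412 = 72305.05.
Real growth = 72305.05/77715.32 − 1 = -0.0696.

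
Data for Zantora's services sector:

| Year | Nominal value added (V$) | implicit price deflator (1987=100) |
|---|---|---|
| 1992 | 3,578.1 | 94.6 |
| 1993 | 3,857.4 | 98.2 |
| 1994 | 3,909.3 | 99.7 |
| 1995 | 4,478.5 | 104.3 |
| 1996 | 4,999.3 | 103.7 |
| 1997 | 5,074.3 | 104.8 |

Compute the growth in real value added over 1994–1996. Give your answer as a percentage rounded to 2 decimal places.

22.95%

Real value added 1994 = 3909.3/0.997 = 3921.06.
Real value added 1996 = 4999.3/1.037 = 4820.93.
Change = 4820.93/3921.06 − 1 = 0.2295.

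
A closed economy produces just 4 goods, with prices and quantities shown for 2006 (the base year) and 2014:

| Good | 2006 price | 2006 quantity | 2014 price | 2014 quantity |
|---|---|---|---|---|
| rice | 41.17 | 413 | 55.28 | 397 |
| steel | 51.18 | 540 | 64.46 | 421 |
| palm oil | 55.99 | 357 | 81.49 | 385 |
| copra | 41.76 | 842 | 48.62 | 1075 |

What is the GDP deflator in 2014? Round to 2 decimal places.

127.20

Nominal GDP 2014 = 55.28·397 + 64.46·421 + 81.49·385 + 48.62·1075 = 132723.97.
Real GDP 2014 (at 2006 prices) = 41.17·397 + 51.18·421 + 55.99·385 + 41.76·1075 = 104339.42.
Deflator = Nominal/Real × 100 = 132723.97/104339.42 × 100 = 127.204.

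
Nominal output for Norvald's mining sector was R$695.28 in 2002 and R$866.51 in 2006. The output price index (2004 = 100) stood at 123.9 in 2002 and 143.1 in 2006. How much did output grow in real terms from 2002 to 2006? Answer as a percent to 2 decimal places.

Real output 2002 = 695.28 / 1.239 = 561.16.
Real output 2006 = 866.51 / 1.431 = 605.53.
Real growth = 605.53 / 561.16 − 1 = 0.0791.

7.91%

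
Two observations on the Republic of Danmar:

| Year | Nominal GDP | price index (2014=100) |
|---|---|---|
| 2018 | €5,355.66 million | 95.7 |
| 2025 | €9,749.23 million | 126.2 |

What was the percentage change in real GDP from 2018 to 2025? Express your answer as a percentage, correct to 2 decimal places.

Real GDP 2018 = 5355.66 / 0.957 = 5596.30.
Real GDP 2025 = 9749.23 / 1.262 = 7725.22.
Real growth = 7725.22 / 5596.30 − 1 = 0.3804.

38.04%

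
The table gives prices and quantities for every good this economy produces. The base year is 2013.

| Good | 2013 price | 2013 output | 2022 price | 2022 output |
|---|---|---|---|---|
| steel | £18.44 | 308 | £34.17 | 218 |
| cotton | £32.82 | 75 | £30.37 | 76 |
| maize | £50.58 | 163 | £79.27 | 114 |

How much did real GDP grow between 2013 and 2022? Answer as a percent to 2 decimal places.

-25.05%

Real GDP 2013 = Nominal GDP 2013 = 18.44·308 + 32.82·75 + 50.58·163 = 16385.56.
Real GDP 2022 (at 2013 prices) = 18.44·218 + 32.82·76 + 50.58·114 = 12280.36.
Real growth = 12280.36/16385.56 − 1 = -0.2505.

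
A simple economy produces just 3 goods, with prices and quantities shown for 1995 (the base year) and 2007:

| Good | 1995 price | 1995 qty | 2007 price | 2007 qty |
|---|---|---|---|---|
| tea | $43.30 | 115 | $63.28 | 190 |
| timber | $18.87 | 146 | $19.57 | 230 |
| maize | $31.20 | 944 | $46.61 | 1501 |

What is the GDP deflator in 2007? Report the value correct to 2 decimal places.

145.60

Nominal GDP 2007 = 63.28·190 + 19.57·230 + 46.61·1501 = 86485.91.
Real GDP 2007 (at 1995 prices) = 43.30·190 + 18.87·230 + 31.20·1501 = 59398.30.
Deflator = Nominal/Real × 100 = 86485.91/59398.30 × 100 = 145.603.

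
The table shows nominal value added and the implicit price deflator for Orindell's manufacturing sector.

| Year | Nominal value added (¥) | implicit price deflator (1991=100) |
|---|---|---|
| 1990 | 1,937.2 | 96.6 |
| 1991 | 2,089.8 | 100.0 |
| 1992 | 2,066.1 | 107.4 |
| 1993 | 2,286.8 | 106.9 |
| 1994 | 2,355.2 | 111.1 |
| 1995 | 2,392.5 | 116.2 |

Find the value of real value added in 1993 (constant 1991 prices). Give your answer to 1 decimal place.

¥2,139.2

Real value added 1993 = 2286.8 / 1.069 = 2139.20.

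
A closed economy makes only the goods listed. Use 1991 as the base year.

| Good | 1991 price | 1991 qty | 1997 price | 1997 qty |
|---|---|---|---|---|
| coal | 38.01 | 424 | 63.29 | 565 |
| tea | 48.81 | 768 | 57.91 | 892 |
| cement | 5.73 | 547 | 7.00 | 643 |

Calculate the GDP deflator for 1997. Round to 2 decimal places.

133.80

Nominal GDP 1997 = 63.29·565 + 57.91·892 + 7.00·643 = 91915.57.
Real GDP 1997 (at 1991 prices) = 38.01·565 + 48.81·892 + 5.73·643 = 68698.56.
Deflator = Nominal/Real × 100 = 91915.57/68698.56 × 100 = 133.795.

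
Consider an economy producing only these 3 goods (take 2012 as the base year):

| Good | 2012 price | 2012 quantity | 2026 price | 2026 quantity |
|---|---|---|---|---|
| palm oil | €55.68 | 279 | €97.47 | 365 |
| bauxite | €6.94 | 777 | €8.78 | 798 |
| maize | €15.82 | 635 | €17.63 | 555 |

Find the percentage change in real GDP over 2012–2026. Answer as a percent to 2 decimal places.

11.84%

Real GDP 2012 = Nominal GDP 2012 = 55.68·279 + 6.94·777 + 15.82·635 = 30972.80.
Real GDP 2026 (at 2012 prices) = 55.68·365 + 6.94·798 + 15.82·555 = 34641.42.
Real growth = 34641.42/30972.80 − 1 = 0.1184.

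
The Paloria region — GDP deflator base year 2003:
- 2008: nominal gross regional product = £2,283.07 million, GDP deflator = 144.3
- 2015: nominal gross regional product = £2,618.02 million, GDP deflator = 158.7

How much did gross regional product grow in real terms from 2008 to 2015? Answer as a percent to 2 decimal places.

4.27%

Real gross regional product 2008 = 2283.07 / 1.443 = 1582.17.
Real gross regional product 2015 = 2618.02 / 1.587 = 1649.67.
Real growth = 1649.67 / 1582.17 − 1 = 0.0427.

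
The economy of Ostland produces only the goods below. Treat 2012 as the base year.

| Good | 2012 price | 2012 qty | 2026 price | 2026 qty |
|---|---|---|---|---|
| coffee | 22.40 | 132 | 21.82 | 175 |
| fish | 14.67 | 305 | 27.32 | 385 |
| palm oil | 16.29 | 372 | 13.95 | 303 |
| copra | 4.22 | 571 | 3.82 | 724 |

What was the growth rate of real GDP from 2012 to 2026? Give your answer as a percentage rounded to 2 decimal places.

10.43%

Real GDP 2012 = Nominal GDP 2012 = 22.40·132 + 14.67·305 + 16.29·372 + 4.22·571 = 15900.65.
Real GDP 2026 (at 2012 prices) = 22.40·175 + 14.67·385 + 16.29·303 + 4.22·724 = 17559.10.
Real growth = 17559.10/15900.65 − 1 = 0.1043.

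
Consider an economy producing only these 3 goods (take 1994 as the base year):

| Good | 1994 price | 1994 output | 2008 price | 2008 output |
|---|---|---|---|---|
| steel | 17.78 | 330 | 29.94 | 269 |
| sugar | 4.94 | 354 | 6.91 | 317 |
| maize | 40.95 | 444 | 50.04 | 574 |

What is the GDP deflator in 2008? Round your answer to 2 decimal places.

130.53

Nominal GDP 2008 = 29.94·269 + 6.91·317 + 50.04·574 = 38967.29.
Real GDP 2008 (at 1994 prices) = 17.78·269 + 4.94·317 + 40.95·574 = 29854.10.
Deflator = Nominal/Real × 100 = 38967.29/29854.10 × 100 = 130.526.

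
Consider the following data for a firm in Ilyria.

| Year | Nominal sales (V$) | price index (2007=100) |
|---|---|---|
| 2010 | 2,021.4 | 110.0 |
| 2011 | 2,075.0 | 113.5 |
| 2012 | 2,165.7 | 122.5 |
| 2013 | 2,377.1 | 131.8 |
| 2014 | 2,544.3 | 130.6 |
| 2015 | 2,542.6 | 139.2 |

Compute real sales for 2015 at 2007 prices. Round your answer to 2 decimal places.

Real sales 2015 = 2542.6 / 1.392 = 1826.58.

V$1,826.58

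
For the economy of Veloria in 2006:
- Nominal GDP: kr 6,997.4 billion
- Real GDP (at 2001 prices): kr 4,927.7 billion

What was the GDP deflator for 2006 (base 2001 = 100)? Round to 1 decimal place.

142.0

GDP deflator = (Nominal / Real) × 100 = 6997.4 / 4927.7 × 100 = 142.00.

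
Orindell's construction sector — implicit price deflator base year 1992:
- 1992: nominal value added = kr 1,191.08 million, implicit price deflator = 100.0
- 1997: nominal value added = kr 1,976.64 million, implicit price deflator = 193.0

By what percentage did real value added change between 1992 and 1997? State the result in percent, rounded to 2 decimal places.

Real value added 1992 = 1191.08 / 1.000 = 1191.08.
Real value added 1997 = 1976.64 / 1.930 = 1024.17.
Real growth = 1024.17 / 1191.08 − 1 = -0.1401.

-14.01%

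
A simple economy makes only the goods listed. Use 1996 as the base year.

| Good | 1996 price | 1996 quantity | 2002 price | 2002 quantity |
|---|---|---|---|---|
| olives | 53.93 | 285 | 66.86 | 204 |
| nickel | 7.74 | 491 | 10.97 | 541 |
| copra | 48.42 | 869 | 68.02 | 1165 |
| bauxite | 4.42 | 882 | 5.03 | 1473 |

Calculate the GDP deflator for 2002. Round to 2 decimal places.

Nominal GDP 2002 = 66.86·204 + 10.97·541 + 68.02·1165 + 5.03·1473 = 106226.70.
Real GDP 2002 (at 1996 prices) = 53.93·204 + 7.74·541 + 48.42·1165 + 4.42·1473 = 78109.02.
Deflator = Nominal/Real × 100 = 106226.70/78109.02 × 100 = 135.998.

136.00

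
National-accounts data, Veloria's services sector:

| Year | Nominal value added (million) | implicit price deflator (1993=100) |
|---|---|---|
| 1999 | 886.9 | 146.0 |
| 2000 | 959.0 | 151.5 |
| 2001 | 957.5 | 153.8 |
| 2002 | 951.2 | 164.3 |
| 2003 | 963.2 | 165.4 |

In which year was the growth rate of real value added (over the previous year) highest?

2000: real = 959.0/1.515 = 633.00; growth vs 1999 (607.47) = 4.20%.
2001: real = 957.5/1.538 = 622.56; growth vs 2000 (633.00) = -1.65%.
2002: real = 951.2/1.643 = 578.94; growth vs 2001 (622.56) = -7.01%.
2003: real = 963.2/1.654 = 582.35; growth vs 2002 (578.94) = 0.59%.

2000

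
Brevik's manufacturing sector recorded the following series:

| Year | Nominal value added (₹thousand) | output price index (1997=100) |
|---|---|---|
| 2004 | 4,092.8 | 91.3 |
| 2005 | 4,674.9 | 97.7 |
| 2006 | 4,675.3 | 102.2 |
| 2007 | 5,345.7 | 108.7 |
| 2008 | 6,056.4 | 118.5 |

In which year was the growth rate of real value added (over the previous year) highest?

2005: real = 4674.9/0.977 = 4784.95; growth vs 2004 (4482.80) = 6.74%.
2006: real = 4675.3/1.022 = 4574.66; growth vs 2005 (4784.95) = -4.39%.
2007: real = 5345.7/1.087 = 4917.85; growth vs 2006 (4574.66) = 7.50%.
2008: real = 6056.4/1.185 = 5110.89; growth vs 2007 (4917.85) = 3.93%.

2007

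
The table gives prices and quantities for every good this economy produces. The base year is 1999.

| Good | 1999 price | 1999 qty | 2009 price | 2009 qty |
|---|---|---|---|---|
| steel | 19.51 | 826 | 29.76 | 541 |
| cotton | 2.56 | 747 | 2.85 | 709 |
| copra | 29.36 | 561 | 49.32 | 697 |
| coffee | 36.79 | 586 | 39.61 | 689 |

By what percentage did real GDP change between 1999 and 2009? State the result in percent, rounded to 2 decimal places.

3.79%

Real GDP 1999 = Nominal GDP 1999 = 19.51·826 + 2.56·747 + 29.36·561 + 36.79·586 = 56057.48.
Real GDP 2009 (at 1999 prices) = 19.51·541 + 2.56·709 + 29.36·697 + 36.79·689 = 58182.18.
Real growth = 58182.18/56057.48 − 1 = 0.0379.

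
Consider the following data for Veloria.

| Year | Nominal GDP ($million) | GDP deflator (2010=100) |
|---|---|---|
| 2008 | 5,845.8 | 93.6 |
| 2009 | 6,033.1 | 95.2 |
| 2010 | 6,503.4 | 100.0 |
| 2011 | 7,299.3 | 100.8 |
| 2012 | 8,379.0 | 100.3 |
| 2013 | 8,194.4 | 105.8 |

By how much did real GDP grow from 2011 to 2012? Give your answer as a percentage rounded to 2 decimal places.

Real GDP 2011 = 7299.3/1.008 = 7241.37.
Real GDP 2012 = 8379.0/1.003 = 8353.94.
Change = 8353.94/7241.37 − 1 = 0.1536.

15.36%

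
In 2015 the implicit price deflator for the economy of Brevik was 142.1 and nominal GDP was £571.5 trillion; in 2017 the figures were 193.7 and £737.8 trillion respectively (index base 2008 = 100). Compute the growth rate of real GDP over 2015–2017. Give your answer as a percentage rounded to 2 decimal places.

-5.29%

Deflate each year: 2015 → 571.5/1.421 = 402.18; 2017 → 737.8/1.937 = 380.90.
So real GDP changed by 380.90/402.18 − 1 = -0.0529, i.e. -5.29%.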